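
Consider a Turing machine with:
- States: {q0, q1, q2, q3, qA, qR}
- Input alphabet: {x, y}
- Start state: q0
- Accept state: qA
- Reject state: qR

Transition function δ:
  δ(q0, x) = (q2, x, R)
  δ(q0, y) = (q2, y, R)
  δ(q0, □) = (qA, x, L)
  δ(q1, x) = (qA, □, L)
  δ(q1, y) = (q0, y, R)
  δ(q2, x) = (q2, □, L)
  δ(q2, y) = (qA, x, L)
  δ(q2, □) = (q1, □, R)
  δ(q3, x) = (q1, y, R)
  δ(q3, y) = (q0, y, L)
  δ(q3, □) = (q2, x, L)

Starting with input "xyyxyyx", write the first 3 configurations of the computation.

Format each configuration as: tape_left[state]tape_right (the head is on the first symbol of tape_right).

Transitions applied:
Step 1: δ(q0, x) = (q2, x, R)
Step 2: δ(q2, y) = (qA, x, L)

The first 3 configurations are:
[q0]xyyxyyx ⊢ x[q2]yyxyyx ⊢ [qA]xxyxyyx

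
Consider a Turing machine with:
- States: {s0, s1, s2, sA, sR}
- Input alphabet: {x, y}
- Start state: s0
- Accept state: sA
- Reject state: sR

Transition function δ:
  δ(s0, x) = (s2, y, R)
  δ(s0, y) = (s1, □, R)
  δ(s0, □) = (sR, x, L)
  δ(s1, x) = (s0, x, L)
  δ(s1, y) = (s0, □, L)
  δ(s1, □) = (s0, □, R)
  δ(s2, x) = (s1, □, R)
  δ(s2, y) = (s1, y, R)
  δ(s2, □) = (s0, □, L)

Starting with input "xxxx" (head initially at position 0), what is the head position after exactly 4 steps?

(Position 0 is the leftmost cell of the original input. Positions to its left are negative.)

Execution trace (head position shown):
Step 0: [s0]xxxx  (head at position 0)
Step 1: move right → y[s2]xxx  (head at position 1)
Step 2: move right → y□[s1]xx  (head at position 2)
Step 3: move left → y[s0]□xx  (head at position 1)
Step 4: move left → [sR]yxxx  (head at position 0)

After 4 steps, the head is at position 0.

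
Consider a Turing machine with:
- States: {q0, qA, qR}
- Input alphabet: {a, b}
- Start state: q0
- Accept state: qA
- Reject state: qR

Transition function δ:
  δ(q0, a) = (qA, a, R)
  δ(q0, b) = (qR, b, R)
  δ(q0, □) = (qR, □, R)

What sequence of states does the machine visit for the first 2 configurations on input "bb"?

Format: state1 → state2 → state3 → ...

Execution trace:
Initial: [q0]bb
Step 1: δ(q0, b) = (qR, b, R) → b[qR]b

The machine reaches the reject state qR and halts.

State sequence: q0 → qR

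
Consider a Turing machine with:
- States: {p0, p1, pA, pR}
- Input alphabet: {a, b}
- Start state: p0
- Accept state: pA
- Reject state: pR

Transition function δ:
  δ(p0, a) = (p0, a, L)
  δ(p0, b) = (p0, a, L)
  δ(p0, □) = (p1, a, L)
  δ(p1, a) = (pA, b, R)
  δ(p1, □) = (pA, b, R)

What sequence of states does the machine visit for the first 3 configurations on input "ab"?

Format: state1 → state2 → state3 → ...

Execution trace:
Initial: [p0]ab
Step 1: δ(p0, a) = (p0, a, L) → [p0]□ab
Step 2: δ(p0, □) = (p1, a, L) → [p1]□aab

State sequence: p0 → p0 → p1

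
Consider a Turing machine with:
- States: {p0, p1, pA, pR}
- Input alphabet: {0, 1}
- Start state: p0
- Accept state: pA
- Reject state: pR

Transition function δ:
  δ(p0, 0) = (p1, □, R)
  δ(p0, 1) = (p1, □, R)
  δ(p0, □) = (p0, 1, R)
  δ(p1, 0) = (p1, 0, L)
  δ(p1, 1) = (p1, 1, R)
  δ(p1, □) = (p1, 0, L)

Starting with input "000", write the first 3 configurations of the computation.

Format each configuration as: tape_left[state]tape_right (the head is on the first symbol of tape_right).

Transitions applied:
Step 1: δ(p0, 0) = (p1, □, R)
Step 2: δ(p1, 0) = (p1, 0, L)

The first 3 configurations are:
[p0]000 ⊢ □[p1]00 ⊢ [p1]□00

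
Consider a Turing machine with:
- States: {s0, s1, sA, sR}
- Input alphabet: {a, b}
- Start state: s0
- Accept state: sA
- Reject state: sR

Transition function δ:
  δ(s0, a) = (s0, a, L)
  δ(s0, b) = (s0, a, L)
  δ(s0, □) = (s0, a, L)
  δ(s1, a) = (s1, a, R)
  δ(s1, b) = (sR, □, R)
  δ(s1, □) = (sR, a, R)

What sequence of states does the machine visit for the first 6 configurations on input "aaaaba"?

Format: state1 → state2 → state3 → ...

Execution trace:
Initial: [s0]aaaaba
Step 1: δ(s0, a) = (s0, a, L) → [s0]□aaaaba
Step 2: δ(s0, □) = (s0, a, L) → [s0]□aaaaaba
Step 3: δ(s0, □) = (s0, a, L) → [s0]□aaaaaaba
Step 4: δ(s0, □) = (s0, a, L) → [s0]□aaaaaaaba
Step 5: δ(s0, □) = (s0, a, L) → [s0]□aaaaaaaaba

State sequence: s0 → s0 → s0 → s0 → s0 → s0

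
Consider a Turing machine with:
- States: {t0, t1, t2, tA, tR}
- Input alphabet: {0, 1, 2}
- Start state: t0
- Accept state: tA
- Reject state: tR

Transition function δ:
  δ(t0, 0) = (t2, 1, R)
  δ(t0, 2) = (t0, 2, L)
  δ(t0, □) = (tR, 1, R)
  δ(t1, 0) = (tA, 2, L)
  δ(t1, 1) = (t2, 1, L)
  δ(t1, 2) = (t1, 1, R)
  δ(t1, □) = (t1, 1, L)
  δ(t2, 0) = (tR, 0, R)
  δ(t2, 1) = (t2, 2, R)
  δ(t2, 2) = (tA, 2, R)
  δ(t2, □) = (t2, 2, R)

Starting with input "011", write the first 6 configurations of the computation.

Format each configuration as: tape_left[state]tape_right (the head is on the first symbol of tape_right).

Transitions applied:
Step 1: δ(t0, 0) = (t2, 1, R)
Step 2: δ(t2, 1) = (t2, 2, R)
Step 3: δ(t2, 1) = (t2, 2, R)
Step 4: δ(t2, □) = (t2, 2, R)
Step 5: δ(t2, □) = (t2, 2, R)

The first 6 configurations are:
[t0]011 ⊢ 1[t2]11 ⊢ 12[t2]1 ⊢ 122[t2]□ ⊢ 1222[t2]□ ⊢ 12222[t2]□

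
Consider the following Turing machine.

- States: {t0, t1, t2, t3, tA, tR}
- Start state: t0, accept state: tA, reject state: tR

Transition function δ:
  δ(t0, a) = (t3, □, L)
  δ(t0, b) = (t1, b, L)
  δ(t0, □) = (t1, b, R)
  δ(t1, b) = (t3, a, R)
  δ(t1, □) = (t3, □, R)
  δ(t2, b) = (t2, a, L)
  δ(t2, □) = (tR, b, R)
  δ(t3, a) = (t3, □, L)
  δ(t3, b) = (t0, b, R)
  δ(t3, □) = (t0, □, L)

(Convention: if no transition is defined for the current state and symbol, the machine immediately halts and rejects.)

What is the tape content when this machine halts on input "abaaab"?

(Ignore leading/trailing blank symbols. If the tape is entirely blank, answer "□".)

Execution trace:
Initial: [t0]abaaab
Step 1: δ(t0, a) = (t3, □, L) → [t3]□□baaab
Step 2: δ(t3, □) = (t0, □, L) → [t0]□□□baaab
Step 3: δ(t0, □) = (t1, b, R) → b[t1]□□baaab
Step 4: δ(t1, □) = (t3, □, R) → b□[t3]□baaab
Step 5: δ(t3, □) = (t0, □, L) → b[t0]□□baaab
Step 6: δ(t0, □) = (t1, b, R) → bb[t1]□baaab
Step 7: δ(t1, □) = (t3, □, R) → bb□[t3]baaab
Step 8: δ(t3, b) = (t0, b, R) → bb□b[t0]aaab
Step 9: δ(t0, a) = (t3, □, L) → bb□[t3]b□aab
Step 10: δ(t3, b) = (t0, b, R) → bb□b[t0]□aab
Step 11: δ(t0, □) = (t1, b, R) → bb□bb[t1]aab

No transition is defined for δ(t1, a). By convention the machine halts and rejects.

Final tape (ignoring leading/trailing blanks): bb□bbaab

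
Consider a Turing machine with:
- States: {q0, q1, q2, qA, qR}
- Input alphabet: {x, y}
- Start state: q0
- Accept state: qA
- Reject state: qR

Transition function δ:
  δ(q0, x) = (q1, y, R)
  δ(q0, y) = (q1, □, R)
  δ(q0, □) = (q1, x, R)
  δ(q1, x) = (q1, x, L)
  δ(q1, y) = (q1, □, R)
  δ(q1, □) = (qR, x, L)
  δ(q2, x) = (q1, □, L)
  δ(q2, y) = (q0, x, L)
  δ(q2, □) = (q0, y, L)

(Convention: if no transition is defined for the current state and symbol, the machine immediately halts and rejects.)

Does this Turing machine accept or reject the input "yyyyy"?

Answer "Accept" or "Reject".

Execution trace:
Initial: [q0]yyyyy
Step 1: δ(q0, y) = (q1, □, R) → □[q1]yyyy
Step 2: δ(q1, y) = (q1, □, R) → □□[q1]yyy
Step 3: δ(q1, y) = (q1, □, R) → □□□[q1]yy
Step 4: δ(q1, y) = (q1, □, R) → □□□□[q1]y
Step 5: δ(q1, y) = (q1, □, R) → □□□□□[q1]□
Step 6: δ(q1, □) = (qR, x, L) → □□□□[qR]□x

The machine reaches the reject state qR and halts.

Answer: Reject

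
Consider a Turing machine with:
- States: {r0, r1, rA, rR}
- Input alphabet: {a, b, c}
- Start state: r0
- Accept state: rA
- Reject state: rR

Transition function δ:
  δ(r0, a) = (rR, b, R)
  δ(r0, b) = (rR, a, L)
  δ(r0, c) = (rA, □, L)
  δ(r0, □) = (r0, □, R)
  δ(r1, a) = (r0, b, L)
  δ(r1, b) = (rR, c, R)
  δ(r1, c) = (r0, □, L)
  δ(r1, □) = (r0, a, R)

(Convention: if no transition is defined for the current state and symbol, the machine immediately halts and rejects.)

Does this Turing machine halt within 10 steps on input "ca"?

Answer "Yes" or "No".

Execution trace:
Initial: [r0]ca
Step 1: δ(r0, c) = (rA, □, L) → [rA]□□a

The machine reaches the accept state rA and halts.
The machine halted after 1 step (within the 10-step bound).

Answer: Yes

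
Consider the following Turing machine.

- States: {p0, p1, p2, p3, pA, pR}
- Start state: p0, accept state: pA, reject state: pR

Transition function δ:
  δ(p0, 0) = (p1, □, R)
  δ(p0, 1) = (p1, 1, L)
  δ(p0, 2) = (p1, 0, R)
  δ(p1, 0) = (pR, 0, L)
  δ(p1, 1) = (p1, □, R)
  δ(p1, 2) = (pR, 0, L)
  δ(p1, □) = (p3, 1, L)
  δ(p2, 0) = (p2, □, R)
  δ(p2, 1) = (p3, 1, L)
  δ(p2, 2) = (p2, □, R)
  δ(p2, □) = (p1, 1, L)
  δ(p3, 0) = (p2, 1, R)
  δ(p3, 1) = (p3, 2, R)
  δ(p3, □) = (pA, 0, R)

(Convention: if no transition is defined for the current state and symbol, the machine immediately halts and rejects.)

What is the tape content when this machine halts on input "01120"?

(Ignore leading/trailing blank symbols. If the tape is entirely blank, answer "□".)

Execution trace:
Initial: [p0]01120
Step 1: δ(p0, 0) = (p1, □, R) → □[p1]1120
Step 2: δ(p1, 1) = (p1, □, R) → □□[p1]120
Step 3: δ(p1, 1) = (p1, □, R) → □□□[p1]20
Step 4: δ(p1, 2) = (pR, 0, L) → □□[pR]□00

The machine reaches the reject state pR and halts.

Final tape (ignoring leading/trailing blanks): 00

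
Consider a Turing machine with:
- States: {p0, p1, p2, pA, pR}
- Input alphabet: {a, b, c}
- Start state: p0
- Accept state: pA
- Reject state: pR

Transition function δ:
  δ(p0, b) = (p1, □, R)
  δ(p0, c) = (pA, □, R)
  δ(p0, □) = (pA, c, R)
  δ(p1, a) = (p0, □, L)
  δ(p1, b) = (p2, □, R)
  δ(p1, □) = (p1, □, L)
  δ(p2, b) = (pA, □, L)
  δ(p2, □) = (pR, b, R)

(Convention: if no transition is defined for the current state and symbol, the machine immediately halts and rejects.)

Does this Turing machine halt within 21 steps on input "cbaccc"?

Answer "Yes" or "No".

Execution trace:
Initial: [p0]cbaccc
Step 1: δ(p0, c) = (pA, □, R) → □[pA]baccc

The machine reaches the accept state pA and halts.
The machine halted after 1 step (within the 21-step bound).

Answer: Yes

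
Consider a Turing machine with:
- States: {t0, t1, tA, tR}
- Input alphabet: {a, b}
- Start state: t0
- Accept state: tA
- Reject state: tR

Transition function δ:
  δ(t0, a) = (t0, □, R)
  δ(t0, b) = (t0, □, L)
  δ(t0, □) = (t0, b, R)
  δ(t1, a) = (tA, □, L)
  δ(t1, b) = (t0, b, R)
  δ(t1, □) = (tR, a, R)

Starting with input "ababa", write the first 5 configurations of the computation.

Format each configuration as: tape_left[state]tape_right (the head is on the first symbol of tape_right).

Transitions applied:
Step 1: δ(t0, a) = (t0, □, R)
Step 2: δ(t0, b) = (t0, □, L)
Step 3: δ(t0, □) = (t0, b, R)
Step 4: δ(t0, □) = (t0, b, R)

The first 5 configurations are:
[t0]ababa ⊢ □[t0]baba ⊢ [t0]□□aba ⊢ b[t0]□aba ⊢ bb[t0]aba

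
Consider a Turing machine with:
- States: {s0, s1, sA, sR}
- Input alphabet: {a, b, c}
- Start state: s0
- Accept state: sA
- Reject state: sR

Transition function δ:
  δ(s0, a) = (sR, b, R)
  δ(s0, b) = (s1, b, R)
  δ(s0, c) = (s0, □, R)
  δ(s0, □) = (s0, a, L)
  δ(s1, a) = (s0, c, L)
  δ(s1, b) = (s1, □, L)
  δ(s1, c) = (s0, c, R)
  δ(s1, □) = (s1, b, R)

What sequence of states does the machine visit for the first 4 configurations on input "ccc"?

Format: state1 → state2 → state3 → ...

Execution trace:
Initial: [s0]ccc
Step 1: δ(s0, c) = (s0, □, R) → □[s0]cc
Step 2: δ(s0, c) = (s0, □, R) → □□[s0]c
Step 3: δ(s0, c) = (s0, □, R) → □□□[s0]□

State sequence: s0 → s0 → s0 → s0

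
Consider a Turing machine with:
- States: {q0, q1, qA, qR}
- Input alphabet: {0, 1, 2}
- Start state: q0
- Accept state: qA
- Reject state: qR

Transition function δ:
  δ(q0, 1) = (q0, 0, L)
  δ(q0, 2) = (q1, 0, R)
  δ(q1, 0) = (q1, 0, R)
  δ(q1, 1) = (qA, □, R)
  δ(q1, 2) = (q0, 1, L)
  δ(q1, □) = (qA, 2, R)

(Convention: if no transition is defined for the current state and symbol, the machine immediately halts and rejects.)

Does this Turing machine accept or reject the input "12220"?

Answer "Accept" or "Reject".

Execution trace:
Initial: [q0]12220
Step 1: δ(q0, 1) = (q0, 0, L) → [q0]□02220

No transition is defined for δ(q0, □). By convention the machine halts and rejects.

Answer: Reject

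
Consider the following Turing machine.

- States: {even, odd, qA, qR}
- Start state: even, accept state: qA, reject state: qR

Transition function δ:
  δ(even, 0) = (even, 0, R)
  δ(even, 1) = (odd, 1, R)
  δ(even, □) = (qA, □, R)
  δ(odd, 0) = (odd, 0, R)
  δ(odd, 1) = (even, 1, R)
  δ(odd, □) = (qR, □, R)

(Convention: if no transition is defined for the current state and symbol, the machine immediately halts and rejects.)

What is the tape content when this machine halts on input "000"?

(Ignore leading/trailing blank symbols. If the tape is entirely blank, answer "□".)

Execution trace:
Initial: [even]000
Step 1: δ(even, 0) = (even, 0, R) → 0[even]00
Step 2: δ(even, 0) = (even, 0, R) → 00[even]0
Step 3: δ(even, 0) = (even, 0, R) → 000[even]□
Step 4: δ(even, □) = (qA, □, R) → 000□[qA]□

The machine reaches the accept state qA and halts.

Final tape (ignoring leading/trailing blanks): 000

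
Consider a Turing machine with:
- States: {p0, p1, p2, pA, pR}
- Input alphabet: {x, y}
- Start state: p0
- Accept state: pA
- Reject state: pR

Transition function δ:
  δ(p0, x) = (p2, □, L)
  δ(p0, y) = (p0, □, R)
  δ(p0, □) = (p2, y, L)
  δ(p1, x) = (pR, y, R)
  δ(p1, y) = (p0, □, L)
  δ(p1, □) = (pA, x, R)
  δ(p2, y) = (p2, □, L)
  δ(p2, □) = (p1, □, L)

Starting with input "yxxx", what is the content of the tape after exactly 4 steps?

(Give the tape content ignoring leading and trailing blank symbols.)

Execution trace:
Initial: [p0]yxxx
Step 1: δ(p0, y) = (p0, □, R) → □[p0]xxx
Step 2: δ(p0, x) = (p2, □, L) → [p2]□□xx
Step 3: δ(p2, □) = (p1, □, L) → [p1]□□□xx
Step 4: δ(p1, □) = (pA, x, R) → x[pA]□□xx

The machine reaches the accept state pA and halts.

After 4 steps, the tape (ignoring leading/trailing blanks) is: x□□xx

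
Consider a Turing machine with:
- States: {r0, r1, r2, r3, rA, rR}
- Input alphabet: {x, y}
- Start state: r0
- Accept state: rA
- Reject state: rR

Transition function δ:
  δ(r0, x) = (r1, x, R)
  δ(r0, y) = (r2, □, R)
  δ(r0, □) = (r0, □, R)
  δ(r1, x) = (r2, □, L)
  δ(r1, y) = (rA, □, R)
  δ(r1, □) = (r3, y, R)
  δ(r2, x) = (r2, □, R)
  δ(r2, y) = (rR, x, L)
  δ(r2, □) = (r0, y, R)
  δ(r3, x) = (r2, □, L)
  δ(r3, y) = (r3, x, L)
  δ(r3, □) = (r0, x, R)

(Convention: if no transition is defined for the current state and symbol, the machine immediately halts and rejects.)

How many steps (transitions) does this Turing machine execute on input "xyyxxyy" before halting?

Execution trace:
Initial: [r0]xyyxxyy
Step 1: δ(r0, x) = (r1, x, R) → x[r1]yyxxyy
Step 2: δ(r1, y) = (rA, □, R) → x□[rA]yxxyy

The machine reaches the accept state rA and halts.

The machine executed 2 steps before halting.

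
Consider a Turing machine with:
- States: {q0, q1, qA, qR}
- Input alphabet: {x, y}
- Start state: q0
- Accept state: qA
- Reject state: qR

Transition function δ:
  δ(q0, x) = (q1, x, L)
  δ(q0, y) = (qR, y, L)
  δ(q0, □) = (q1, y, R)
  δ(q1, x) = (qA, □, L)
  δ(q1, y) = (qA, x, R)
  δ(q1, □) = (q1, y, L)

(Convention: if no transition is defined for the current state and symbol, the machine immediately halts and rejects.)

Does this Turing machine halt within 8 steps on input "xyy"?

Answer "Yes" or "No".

Execution trace:
Initial: [q0]xyy
Step 1: δ(q0, x) = (q1, x, L) → [q1]□xyy
Step 2: δ(q1, □) = (q1, y, L) → [q1]□yxyy
Step 3: δ(q1, □) = (q1, y, L) → [q1]□yyxyy
Step 4: δ(q1, □) = (q1, y, L) → [q1]□yyyxyy
Step 5: δ(q1, □) = (q1, y, L) → [q1]□yyyyxyy
Step 6: δ(q1, □) = (q1, y, L) → [q1]□yyyyyxyy
Step 7: δ(q1, □) = (q1, y, L) → [q1]□yyyyyyxyy
Step 8: δ(q1, □) = (q1, y, L) → [q1]□yyyyyyyxyy

The machine has not reached a halting state after 8 steps.
The machine did not halt within the 8-step bound.

Answer: No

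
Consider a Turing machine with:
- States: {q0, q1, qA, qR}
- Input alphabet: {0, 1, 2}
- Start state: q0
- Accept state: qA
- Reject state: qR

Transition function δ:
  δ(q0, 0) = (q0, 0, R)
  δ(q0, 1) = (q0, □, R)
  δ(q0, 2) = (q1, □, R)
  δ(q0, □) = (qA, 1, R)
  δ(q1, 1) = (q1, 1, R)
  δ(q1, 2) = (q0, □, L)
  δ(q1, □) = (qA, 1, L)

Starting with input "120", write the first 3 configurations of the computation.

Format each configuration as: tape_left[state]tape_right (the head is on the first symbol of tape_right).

Transitions applied:
Step 1: δ(q0, 1) = (q0, □, R)
Step 2: δ(q0, 2) = (q1, □, R)

The first 3 configurations are:
[q0]120 ⊢ □[q0]20 ⊢ □□[q1]0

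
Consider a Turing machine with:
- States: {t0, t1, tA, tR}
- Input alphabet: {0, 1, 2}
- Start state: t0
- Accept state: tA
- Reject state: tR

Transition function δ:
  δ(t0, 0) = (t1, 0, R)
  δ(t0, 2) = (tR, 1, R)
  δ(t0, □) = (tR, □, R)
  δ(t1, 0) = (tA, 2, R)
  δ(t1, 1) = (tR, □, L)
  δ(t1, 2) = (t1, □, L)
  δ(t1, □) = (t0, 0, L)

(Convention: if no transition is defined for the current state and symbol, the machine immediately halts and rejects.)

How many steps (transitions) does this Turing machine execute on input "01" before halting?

Execution trace:
Initial: [t0]01
Step 1: δ(t0, 0) = (t1, 0, R) → 0[t1]1
Step 2: δ(t1, 1) = (tR, □, L) → [tR]0□

The machine reaches the reject state tR and halts.

The machine executed 2 steps before halting.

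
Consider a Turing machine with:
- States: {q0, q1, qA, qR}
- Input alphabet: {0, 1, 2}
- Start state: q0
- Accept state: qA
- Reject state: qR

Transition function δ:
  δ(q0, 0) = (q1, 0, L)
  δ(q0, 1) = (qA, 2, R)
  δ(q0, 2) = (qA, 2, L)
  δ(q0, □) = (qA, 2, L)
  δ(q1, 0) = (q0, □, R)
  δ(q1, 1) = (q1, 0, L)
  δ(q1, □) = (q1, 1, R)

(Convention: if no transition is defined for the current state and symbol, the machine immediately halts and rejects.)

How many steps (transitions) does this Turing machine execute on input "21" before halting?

Execution trace:
Initial: [q0]21
Step 1: δ(q0, 2) = (qA, 2, L) → [qA]□21

The machine reaches the accept state qA and halts.

The machine executed 1 step before halting.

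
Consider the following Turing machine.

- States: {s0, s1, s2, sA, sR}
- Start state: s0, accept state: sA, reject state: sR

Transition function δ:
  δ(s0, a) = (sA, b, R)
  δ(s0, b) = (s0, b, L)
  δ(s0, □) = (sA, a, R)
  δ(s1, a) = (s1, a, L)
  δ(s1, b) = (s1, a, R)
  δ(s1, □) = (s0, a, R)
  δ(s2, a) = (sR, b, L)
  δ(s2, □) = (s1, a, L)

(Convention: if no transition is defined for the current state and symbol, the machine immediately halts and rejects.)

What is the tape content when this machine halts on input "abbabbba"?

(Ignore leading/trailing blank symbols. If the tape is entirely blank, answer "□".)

Execution trace:
Initial: [s0]abbabbba
Step 1: δ(s0, a) = (sA, b, R) → b[sA]bbabbba

The machine reaches the accept state sA and halts.

Final tape (ignoring leading/trailing blanks): bbbabbba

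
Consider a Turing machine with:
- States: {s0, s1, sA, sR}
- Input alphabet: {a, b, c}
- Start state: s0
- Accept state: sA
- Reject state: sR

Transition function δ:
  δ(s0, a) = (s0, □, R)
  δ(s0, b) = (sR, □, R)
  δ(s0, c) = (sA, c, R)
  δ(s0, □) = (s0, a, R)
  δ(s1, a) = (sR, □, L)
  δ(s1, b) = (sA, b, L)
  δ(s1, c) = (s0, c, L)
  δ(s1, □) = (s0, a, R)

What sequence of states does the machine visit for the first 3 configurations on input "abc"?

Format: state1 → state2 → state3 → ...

Execution trace:
Initial: [s0]abc
Step 1: δ(s0, a) = (s0, □, R) → □[s0]bc
Step 2: δ(s0, b) = (sR, □, R) → □□[sR]c

The machine reaches the reject state sR and halts.

State sequence: s0 → s0 → sR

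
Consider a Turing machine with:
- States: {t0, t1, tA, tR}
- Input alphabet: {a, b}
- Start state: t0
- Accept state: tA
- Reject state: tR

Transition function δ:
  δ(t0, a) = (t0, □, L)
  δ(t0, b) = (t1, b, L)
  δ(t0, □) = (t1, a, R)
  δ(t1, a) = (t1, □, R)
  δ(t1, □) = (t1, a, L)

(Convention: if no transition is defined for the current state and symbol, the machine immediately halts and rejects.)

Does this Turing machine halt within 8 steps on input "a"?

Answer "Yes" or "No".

Execution trace:
Initial: [t0]a
Step 1: δ(t0, a) = (t0, □, L) → [t0]□□
Step 2: δ(t0, □) = (t1, a, R) → a[t1]□
Step 3: δ(t1, □) = (t1, a, L) → [t1]aa
Step 4: δ(t1, a) = (t1, □, R) → □[t1]a
Step 5: δ(t1, a) = (t1, □, R) → □□[t1]□
Step 6: δ(t1, □) = (t1, a, L) → □[t1]□a
Step 7: δ(t1, □) = (t1, a, L) → [t1]□aa
Step 8: δ(t1, □) = (t1, a, L) → [t1]□aaa

The machine has not reached a halting state after 8 steps.
The machine did not halt within the 8-step bound.

Answer: No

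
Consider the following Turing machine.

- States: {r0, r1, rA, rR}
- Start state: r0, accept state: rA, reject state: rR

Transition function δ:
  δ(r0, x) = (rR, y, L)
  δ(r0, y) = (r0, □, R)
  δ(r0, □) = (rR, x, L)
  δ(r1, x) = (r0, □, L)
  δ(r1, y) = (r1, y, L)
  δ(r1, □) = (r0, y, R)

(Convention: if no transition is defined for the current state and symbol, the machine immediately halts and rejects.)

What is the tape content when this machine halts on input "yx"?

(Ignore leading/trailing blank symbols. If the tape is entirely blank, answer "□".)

Execution trace:
Initial: [r0]yx
Step 1: δ(r0, y) = (r0, □, R) → □[r0]x
Step 2: δ(r0, x) = (rR, y, L) → [rR]□y

The machine reaches the reject state rR and halts.

Final tape (ignoring leading/trailing blanks): y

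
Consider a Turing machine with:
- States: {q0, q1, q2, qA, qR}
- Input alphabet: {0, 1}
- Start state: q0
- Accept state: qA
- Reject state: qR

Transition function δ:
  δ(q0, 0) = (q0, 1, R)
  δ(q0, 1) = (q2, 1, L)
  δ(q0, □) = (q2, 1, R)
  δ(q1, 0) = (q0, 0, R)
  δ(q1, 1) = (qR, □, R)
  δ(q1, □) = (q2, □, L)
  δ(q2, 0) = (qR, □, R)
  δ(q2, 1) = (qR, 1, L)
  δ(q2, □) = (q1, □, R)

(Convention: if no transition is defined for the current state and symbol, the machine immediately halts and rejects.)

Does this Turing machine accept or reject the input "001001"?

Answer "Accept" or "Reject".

Execution trace:
Initial: [q0]001001
Step 1: δ(q0, 0) = (q0, 1, R) → 1[q0]01001
Step 2: δ(q0, 0) = (q0, 1, R) → 11[q0]1001
Step 3: δ(q0, 1) = (q2, 1, L) → 1[q2]11001
Step 4: δ(q2, 1) = (qR, 1, L) → [qR]111001

The machine reaches the reject state qR and halts.

Answer: Reject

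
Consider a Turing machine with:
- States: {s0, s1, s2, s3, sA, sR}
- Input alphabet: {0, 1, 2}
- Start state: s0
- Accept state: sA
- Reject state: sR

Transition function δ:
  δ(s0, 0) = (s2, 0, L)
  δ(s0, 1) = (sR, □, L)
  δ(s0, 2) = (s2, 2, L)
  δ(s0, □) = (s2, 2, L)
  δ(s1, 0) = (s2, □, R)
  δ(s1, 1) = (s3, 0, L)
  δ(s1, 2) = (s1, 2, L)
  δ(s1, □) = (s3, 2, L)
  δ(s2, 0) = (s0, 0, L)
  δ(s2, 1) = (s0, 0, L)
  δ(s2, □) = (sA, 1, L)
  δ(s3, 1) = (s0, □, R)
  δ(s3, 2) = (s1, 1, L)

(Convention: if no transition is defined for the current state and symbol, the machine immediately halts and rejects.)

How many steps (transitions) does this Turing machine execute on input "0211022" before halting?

Execution trace:
Initial: [s0]0211022
Step 1: δ(s0, 0) = (s2, 0, L) → [s2]□0211022
Step 2: δ(s2, □) = (sA, 1, L) → [sA]□10211022

The machine reaches the accept state sA and halts.

The machine executed 2 steps before halting.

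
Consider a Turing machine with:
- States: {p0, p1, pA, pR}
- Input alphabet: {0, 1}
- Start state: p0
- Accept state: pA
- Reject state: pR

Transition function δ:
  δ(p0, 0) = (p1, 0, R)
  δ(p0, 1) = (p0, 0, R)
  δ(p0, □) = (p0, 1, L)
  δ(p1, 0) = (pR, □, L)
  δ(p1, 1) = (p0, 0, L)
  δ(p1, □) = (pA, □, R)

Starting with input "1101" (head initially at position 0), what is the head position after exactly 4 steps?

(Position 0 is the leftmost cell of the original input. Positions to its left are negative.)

Execution trace (head position shown):
Step 0: [p0]1101  (head at position 0)
Step 1: move right → 0[p0]101  (head at position 1)
Step 2: move right → 00[p0]01  (head at position 2)
Step 3: move right → 000[p1]1  (head at position 3)
Step 4: move left → 00[p0]00  (head at position 2)

After 4 steps, the head is at position 2.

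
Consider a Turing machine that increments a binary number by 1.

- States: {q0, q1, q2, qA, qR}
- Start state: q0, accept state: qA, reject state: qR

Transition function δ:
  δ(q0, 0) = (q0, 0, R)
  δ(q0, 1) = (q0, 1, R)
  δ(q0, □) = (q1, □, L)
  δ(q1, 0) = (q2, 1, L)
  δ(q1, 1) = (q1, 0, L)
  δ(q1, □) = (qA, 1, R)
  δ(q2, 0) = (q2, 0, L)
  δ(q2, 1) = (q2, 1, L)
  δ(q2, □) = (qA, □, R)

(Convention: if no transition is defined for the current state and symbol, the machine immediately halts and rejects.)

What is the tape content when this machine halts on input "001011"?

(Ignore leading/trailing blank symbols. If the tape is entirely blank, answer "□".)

Execution trace:
Initial: [q0]001011
Step 1: δ(q0, 0) = (q0, 0, R) → 0[q0]01011
Step 2: δ(q0, 0) = (q0, 0, R) → 00[q0]1011
Step 3: δ(q0, 1) = (q0, 1, R) → 001[q0]011
Step 4: δ(q0, 0) = (q0, 0, R) → 0010[q0]11
Step 5: δ(q0, 1) = (q0, 1, R) → 00101[q0]1
Step 6: δ(q0, 1) = (q0, 1, R) → 001011[q0]□
Step 7: δ(q0, □) = (q1, □, L) → 00101[q1]1□
Step 8: δ(q1, 1) = (q1, 0, L) → 0010[q1]10□
Step 9: δ(q1, 1) = (q1, 0, L) → 001[q1]000□
Step 10: δ(q1, 0) = (q2, 1, L) → 00[q2]1100□
Step 11: δ(q2, 1) = (q2, 1, L) → 0[q2]01100□
Step 12: δ(q2, 0) = (q2, 0, L) → [q2]001100□
Step 13: δ(q2, 0) = (q2, 0, L) → [q2]□001100□
Step 14: δ(q2, □) = (qA, □, R) → □[qA]001100□

The machine reaches the accept state qA and halts.

Final tape (ignoring leading/trailing blanks): 001100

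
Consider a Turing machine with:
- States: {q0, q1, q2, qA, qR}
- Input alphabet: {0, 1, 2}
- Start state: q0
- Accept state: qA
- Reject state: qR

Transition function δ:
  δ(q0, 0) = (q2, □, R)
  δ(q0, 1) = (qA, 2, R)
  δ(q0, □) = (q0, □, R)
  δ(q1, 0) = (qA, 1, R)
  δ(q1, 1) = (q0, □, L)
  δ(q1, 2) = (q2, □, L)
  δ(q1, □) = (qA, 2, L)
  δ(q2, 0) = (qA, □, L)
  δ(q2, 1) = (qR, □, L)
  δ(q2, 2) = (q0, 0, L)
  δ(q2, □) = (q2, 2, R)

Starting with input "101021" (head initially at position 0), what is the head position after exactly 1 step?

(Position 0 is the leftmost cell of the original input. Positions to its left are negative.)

Execution trace (head position shown):
Step 0: [q0]101021  (head at position 0)
Step 1: move right → 2[qA]01021  (head at position 1)

After 1 step, the head is at position 1.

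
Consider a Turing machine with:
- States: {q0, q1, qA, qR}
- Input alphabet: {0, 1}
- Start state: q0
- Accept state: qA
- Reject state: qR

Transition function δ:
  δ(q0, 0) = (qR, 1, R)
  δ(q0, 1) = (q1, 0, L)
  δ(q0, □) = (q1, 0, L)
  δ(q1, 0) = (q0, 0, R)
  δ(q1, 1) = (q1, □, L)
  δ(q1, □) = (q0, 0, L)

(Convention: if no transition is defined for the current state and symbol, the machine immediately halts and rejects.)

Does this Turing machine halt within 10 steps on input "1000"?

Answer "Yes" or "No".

Execution trace:
Initial: [q0]1000
Step 1: δ(q0, 1) = (q1, 0, L) → [q1]□0000
Step 2: δ(q1, □) = (q0, 0, L) → [q0]□00000
Step 3: δ(q0, □) = (q1, 0, L) → [q1]□000000
Step 4: δ(q1, □) = (q0, 0, L) → [q0]□0000000
Step 5: δ(q0, □) = (q1, 0, L) → [q1]□00000000
Step 6: δ(q1, □) = (q0, 0, L) → [q0]□000000000
Step 7: δ(q0, □) = (q1, 0, L) → [q1]□0000000000
Step 8: δ(q1, □) = (q0, 0, L) → [q0]□00000000000
Step 9: δ(q0, □) = (q1, 0, L) → [q1]□000000000000
Step 10: δ(q1, □) = (q0, 0, L) → [q0]□0000000000000

The machine has not reached a halting state after 10 steps.
The machine did not halt within the 10-step bound.

Answer: No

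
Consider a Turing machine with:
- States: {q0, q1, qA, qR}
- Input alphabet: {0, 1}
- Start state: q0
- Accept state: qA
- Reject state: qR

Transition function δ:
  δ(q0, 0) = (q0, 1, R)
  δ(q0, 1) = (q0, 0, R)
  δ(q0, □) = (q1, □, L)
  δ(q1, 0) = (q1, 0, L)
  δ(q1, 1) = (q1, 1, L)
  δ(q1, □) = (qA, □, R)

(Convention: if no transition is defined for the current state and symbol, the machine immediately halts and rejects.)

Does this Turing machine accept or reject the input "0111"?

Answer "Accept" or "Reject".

Execution trace:
Initial: [q0]0111
Step 1: δ(q0, 0) = (q0, 1, R) → 1[q0]111
Step 2: δ(q0, 1) = (q0, 0, R) → 10[q0]11
Step 3: δ(q0, 1) = (q0, 0, R) → 100[q0]1
Step 4: δ(q0, 1) = (q0, 0, R) → 1000[q0]□
Step 5: δ(q0, □) = (q1, □, L) → 100[q1]0□
Step 6: δ(q1, 0) = (q1, 0, L) → 10[q1]00□
Step 7: δ(q1, 0) = (q1, 0, L) → 1[q1]000□
Step 8: δ(q1, 0) = (q1, 0, L) → [q1]1000□
Step 9: δ(q1, 1) = (q1, 1, L) → [q1]□1000□
Step 10: δ(q1, □) = (qA, □, R) → □[qA]1000□

The machine reaches the accept state qA and halts.

Answer: Accept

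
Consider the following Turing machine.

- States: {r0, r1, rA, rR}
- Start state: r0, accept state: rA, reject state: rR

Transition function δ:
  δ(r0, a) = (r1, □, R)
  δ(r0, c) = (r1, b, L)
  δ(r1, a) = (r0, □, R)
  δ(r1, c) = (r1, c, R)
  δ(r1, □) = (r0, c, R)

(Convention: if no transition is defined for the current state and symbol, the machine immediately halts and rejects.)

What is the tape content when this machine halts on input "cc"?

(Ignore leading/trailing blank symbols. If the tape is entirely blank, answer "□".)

Execution trace:
Initial: [r0]cc
Step 1: δ(r0, c) = (r1, b, L) → [r1]□bc
Step 2: δ(r1, □) = (r0, c, R) → c[r0]bc

No transition is defined for δ(r0, b). By convention the machine halts and rejects.

Final tape (ignoring leading/trailing blanks): cbc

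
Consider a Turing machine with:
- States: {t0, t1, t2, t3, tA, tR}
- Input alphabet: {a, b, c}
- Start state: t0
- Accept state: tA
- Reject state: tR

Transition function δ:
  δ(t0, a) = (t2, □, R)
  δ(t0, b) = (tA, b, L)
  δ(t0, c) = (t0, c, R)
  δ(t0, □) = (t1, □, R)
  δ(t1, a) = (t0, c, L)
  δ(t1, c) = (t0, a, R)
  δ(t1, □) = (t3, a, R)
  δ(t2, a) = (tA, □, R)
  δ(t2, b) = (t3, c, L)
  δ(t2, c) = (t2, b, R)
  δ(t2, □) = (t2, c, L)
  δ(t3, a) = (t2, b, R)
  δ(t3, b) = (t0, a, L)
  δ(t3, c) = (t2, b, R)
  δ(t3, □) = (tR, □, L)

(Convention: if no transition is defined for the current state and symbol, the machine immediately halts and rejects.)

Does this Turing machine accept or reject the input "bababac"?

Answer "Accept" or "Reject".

Execution trace:
Initial: [t0]bababac
Step 1: δ(t0, b) = (tA, b, L) → [tA]□bababac

The machine reaches the accept state tA and halts.

Answer: Accept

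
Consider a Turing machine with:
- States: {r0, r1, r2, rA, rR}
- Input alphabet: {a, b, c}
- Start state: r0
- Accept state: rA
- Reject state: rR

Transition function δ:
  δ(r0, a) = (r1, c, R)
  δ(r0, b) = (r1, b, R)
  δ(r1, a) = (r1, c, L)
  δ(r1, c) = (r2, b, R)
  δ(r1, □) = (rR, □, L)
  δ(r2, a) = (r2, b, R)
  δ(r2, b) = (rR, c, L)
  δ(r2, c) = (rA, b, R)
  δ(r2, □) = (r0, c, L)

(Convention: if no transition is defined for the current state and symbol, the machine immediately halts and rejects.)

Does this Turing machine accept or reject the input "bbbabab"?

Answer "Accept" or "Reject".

Execution trace:
Initial: [r0]bbbabab
Step 1: δ(r0, b) = (r1, b, R) → b[r1]bbabab

No transition is defined for δ(r1, b). By convention the machine halts and rejects.

Answer: Reject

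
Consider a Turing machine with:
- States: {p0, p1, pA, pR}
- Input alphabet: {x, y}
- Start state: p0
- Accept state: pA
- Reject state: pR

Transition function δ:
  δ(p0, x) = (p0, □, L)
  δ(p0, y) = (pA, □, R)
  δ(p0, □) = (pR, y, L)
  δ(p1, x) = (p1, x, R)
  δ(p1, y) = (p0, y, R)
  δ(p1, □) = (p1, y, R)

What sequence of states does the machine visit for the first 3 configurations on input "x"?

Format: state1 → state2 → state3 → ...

Execution trace:
Initial: [p0]x
Step 1: δ(p0, x) = (p0, □, L) → [p0]□□
Step 2: δ(p0, □) = (pR, y, L) → [pR]□y□

The machine reaches the reject state pR and halts.

State sequence: p0 → p0 → pR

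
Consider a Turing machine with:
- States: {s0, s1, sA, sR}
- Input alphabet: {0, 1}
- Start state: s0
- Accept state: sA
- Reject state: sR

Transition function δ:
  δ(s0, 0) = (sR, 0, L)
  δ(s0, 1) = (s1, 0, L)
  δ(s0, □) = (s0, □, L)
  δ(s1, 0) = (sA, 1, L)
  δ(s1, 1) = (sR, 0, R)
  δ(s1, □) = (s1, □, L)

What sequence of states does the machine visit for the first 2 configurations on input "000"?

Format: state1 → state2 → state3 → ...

Execution trace:
Initial: [s0]000
Step 1: δ(s0, 0) = (sR, 0, L) → [sR]□000

The machine reaches the reject state sR and halts.

State sequence: s0 → sR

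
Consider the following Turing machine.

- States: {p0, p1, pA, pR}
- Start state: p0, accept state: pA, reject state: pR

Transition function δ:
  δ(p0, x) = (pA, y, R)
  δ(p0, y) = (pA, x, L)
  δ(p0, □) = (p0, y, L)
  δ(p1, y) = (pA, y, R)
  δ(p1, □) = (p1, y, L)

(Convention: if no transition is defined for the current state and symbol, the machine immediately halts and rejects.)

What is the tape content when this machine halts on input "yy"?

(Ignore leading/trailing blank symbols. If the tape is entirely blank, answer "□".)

Execution trace:
Initial: [p0]yy
Step 1: δ(p0, y) = (pA, x, L) → [pA]□xy

The machine reaches the accept state pA and halts.

Final tape (ignoring leading/trailing blanks): xy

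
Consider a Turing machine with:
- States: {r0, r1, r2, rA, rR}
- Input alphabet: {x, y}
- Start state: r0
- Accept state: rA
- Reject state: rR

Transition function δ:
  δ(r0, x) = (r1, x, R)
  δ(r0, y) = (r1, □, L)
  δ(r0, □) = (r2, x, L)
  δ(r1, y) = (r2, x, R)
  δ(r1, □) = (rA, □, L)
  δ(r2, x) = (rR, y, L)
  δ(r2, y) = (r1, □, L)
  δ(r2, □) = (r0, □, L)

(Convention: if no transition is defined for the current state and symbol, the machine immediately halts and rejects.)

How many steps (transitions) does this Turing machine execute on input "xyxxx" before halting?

Execution trace:
Initial: [r0]xyxxx
Step 1: δ(r0, x) = (r1, x, R) → x[r1]yxxx
Step 2: δ(r1, y) = (r2, x, R) → xx[r2]xxx
Step 3: δ(r2, x) = (rR, y, L) → x[rR]xyxx

The machine reaches the reject state rR and halts.

The machine executed 3 steps before halting.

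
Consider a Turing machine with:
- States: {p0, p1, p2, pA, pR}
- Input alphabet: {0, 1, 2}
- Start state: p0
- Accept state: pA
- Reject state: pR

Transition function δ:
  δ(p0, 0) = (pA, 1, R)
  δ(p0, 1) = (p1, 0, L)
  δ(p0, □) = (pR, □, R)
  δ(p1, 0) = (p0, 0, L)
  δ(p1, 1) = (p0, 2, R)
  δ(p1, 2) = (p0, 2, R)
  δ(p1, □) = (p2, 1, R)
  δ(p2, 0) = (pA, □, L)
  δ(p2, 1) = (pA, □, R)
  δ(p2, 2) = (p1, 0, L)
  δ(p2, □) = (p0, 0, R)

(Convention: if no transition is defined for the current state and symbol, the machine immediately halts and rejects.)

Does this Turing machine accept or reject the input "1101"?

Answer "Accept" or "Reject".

Execution trace:
Initial: [p0]1101
Step 1: δ(p0, 1) = (p1, 0, L) → [p1]□0101
Step 2: δ(p1, □) = (p2, 1, R) → 1[p2]0101
Step 3: δ(p2, 0) = (pA, □, L) → [pA]1□101

The machine reaches the accept state pA and halts.

Answer: Accept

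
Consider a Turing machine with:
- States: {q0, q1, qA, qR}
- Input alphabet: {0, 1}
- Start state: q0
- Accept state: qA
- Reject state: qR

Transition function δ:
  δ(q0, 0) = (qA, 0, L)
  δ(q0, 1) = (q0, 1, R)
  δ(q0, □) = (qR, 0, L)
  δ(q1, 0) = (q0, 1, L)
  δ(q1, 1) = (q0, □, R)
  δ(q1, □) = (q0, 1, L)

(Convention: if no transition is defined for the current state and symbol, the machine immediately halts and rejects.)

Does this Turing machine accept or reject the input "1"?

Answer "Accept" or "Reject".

Execution trace:
Initial: [q0]1
Step 1: δ(q0, 1) = (q0, 1, R) → 1[q0]□
Step 2: δ(q0, □) = (qR, 0, L) → [qR]10

The machine reaches the reject state qR and halts.

Answer: Reject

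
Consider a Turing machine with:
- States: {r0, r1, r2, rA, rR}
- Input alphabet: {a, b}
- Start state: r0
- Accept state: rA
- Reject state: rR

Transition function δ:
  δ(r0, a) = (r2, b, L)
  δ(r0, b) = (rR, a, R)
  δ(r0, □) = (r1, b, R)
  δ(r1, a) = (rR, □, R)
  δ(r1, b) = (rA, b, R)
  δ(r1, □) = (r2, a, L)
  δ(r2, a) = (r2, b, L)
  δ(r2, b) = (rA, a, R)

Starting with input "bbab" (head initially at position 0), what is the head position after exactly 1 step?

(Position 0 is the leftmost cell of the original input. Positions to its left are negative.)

Execution trace (head position shown):
Step 0: [r0]bbab  (head at position 0)
Step 1: move right → a[rR]bab  (head at position 1)

After 1 step, the head is at position 1.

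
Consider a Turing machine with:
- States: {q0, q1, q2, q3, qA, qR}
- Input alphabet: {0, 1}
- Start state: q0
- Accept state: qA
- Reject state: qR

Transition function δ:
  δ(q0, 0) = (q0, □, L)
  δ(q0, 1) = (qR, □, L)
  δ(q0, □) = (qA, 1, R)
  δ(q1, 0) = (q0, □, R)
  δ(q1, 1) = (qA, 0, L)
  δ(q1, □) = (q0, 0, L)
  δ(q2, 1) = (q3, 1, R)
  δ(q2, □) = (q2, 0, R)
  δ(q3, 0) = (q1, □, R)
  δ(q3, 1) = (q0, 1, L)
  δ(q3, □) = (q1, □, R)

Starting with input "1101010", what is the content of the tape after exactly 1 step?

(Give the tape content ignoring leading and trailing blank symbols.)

Execution trace:
Initial: [q0]1101010
Step 1: δ(q0, 1) = (qR, □, L) → [qR]□□101010

The machine reaches the reject state qR and halts.

After 1 step, the tape (ignoring leading/trailing blanks) is: 101010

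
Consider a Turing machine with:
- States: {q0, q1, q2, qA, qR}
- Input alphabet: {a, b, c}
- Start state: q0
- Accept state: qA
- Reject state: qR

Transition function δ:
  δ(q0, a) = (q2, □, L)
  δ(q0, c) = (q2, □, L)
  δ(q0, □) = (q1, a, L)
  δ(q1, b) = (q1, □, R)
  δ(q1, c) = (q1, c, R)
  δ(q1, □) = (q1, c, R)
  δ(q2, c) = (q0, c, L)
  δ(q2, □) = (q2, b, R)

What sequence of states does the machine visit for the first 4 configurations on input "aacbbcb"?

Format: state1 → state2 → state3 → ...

Execution trace:
Initial: [q0]aacbbcb
Step 1: δ(q0, a) = (q2, □, L) → [q2]□□acbbcb
Step 2: δ(q2, □) = (q2, b, R) → b[q2]□acbbcb
Step 3: δ(q2, □) = (q2, b, R) → bb[q2]acbbcb

No transition is defined for δ(q2, a). By convention the machine halts and rejects.

State sequence: q0 → q2 → q2 → q2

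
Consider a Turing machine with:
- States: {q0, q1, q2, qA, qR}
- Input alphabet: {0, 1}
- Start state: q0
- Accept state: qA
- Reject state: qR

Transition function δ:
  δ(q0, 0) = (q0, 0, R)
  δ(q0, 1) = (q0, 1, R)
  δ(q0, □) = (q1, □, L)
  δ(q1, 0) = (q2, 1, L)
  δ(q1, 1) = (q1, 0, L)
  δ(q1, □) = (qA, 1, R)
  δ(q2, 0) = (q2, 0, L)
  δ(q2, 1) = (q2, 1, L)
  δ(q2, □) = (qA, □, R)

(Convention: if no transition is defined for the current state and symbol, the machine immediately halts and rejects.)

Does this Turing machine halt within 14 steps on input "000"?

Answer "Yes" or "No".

Execution trace:
Initial: [q0]000
Step 1: δ(q0, 0) = (q0, 0, R) → 0[q0]00
Step 2: δ(q0, 0) = (q0, 0, R) → 00[q0]0
Step 3: δ(q0, 0) = (q0, 0, R) → 000[q0]□
Step 4: δ(q0, □) = (q1, □, L) → 00[q1]0□
Step 5: δ(q1, 0) = (q2, 1, L) → 0[q2]01□
Step 6: δ(q2, 0) = (q2, 0, L) → [q2]001□
Step 7: δ(q2, 0) = (q2, 0, L) → [q2]□001□
Step 8: δ(q2, □) = (qA, □, R) → □[qA]001□

The machine reaches the accept state qA and halts.
The machine halted after 8 steps (within the 14-step bound).

Answer: Yes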